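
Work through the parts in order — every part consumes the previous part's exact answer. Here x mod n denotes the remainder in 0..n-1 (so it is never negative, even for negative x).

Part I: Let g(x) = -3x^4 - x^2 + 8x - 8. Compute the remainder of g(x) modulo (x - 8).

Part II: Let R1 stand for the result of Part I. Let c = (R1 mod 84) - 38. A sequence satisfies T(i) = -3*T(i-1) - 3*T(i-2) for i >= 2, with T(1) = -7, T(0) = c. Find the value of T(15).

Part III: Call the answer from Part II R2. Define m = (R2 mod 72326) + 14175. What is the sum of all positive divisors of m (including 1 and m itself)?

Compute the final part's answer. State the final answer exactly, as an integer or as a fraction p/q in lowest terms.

137940

Part I: remainder = value at the root: -3*(8)^4 - 1*(8)^2 + 8*(8)^1 - 8 = (-12288) + (-64) + (64) + (-8) = -12296; answer -12296
Part II: R1 = -12296; c = 14; T(2) = -3*(-7) - 3*(14) = -21; iterating: T(2)=-21, T(3)=84, T(4)=-189, T(5)=315, T(6)=-378, T(7)=189, T(8)=567, T(9)=-2268, T(10)=5103, T(11)=-8505, T(12)=10206, T(13)=-5103, T(14)=-15309, T(15)=61236; answer 61236
Part III: R2 = 61236; m = 75411; 75411 = 3^4 * 7^2 * 19; sigma = (1 + 3 + 9 + 27 + 81) * (1 + 7 + 49) * (1 + 19) = 121 * 57 * 20 = 137940; answer 137940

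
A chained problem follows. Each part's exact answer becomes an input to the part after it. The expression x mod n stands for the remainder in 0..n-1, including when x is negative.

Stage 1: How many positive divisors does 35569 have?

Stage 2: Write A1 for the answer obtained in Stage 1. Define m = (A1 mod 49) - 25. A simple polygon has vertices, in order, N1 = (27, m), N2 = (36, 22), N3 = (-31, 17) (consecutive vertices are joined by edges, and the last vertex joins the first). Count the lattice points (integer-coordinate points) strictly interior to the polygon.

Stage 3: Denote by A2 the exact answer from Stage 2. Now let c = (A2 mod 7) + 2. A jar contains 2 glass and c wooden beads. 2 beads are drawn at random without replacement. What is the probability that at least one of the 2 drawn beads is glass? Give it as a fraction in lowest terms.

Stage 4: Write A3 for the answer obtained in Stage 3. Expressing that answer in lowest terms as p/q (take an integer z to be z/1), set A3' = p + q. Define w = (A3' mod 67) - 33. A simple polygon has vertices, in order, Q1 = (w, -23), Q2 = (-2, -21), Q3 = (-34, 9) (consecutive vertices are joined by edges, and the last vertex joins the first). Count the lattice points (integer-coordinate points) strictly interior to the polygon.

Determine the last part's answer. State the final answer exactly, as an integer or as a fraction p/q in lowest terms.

16

Stage 1: 35569 is prime, so its only divisors are 1 and 35569; count = 2; answer 2
Stage 2: A1 = 2; m = -23; cross terms: (27*22 - 36*-23)=1422, (36*17 - -31*22)=1294, (-31*-23 - 27*17)=254; twice the area = |2970| = 2970; area = 1485; boundary points = 9 + 1 + 2 = 12; strictly interior points = area - boundary/2 + 1 = 1480; answer 1480
Stage 3: A2 = 1480; c = 5; total draws C(7,2) = 21; complement C(5,2) = 10; favorable 21 - 10 = 11; P = 11/21; answer 11/21
Stage 4: A3 = 11/21; threaded value p + q = 32; w = -1; cross terms: (-1*-21 - -2*-23)=-25, (-2*9 - -34*-21)=-732, (-34*-23 - -1*9)=791; twice the area = |34| = 34; area = 17; boundary points = 1 + 2 + 1 = 4; strictly interior points = area - boundary/2 + 1 = 16; answer 16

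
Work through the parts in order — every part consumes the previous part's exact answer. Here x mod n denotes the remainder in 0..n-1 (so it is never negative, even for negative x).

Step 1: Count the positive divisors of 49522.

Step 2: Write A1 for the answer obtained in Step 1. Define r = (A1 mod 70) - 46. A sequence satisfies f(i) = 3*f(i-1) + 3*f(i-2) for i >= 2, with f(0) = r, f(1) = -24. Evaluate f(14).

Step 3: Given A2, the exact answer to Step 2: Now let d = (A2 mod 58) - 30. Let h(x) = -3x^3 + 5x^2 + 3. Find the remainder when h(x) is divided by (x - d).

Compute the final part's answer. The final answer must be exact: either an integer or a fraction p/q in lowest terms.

Step 1: 49522 = 2 * 11 * 2251; number of divisors = (1+1) * (1+1) * (1+1) = 8; answer 8
Step 2: A1 = 8; r = -38; f(2) = 3*(-24) + 3*(-38) = -186; iterating: f(2)=-186, f(3)=-630, f(4)=-2448, f(5)=-9234, f(6)=-35046, f(7)=-132840, f(8)=-503658, f(9)=-1909494, f(10)=-7239456, f(11)=-27446850, f(12)=-104058918, f(13)=-394517304, f(14)=-1495728666; answer -1495728666
Step 3: A2 = -1495728666; d = 12; remainder = value at the root: -3*(12)^3 + 5*(12)^2 + 3 = (-5184) + (720) + (3) = -4461; answer -4461

-4461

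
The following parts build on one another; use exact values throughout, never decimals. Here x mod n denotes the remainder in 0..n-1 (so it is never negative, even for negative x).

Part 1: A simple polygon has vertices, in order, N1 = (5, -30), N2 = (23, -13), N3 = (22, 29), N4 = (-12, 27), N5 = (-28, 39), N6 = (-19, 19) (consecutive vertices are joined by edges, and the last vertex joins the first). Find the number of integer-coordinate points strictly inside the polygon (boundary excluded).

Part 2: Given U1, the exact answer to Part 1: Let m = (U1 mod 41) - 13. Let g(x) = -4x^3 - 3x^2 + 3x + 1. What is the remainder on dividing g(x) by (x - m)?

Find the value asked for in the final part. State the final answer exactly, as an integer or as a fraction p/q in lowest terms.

Part 1: cross terms: (5*-13 - 23*-30)=625, (23*29 - 22*-13)=953, (22*27 - -12*29)=942, (-12*39 - -28*27)=288, (-28*19 - -19*39)=209, (-19*-30 - 5*19)=475; twice the area = |3492| = 3492; area = 1746; boundary points = 1 + 1 + 2 + 4 + 1 + 1 = 10; strictly interior points = area - boundary/2 + 1 = 1742; answer 1742
Part 2: U1 = 1742; m = 7; remainder = value at the root: -4*(7)^3 - 3*(7)^2 + 3*(7)^1 + 1 = (-1372) + (-147) + (21) + (1) = -1497; answer -1497

-1497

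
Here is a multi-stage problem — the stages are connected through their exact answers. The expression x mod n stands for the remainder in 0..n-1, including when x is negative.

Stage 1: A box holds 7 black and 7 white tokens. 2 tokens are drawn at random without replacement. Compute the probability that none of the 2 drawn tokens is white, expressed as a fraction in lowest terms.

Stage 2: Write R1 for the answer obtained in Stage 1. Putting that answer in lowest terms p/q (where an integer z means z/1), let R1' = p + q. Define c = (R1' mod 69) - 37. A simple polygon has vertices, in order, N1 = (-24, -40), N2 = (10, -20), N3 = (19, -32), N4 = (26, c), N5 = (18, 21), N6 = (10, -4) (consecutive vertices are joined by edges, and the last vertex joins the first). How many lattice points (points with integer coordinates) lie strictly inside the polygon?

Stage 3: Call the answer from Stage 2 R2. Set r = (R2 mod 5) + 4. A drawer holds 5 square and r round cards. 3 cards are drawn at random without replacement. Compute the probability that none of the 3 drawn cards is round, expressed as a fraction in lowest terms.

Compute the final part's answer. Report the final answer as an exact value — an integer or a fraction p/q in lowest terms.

Stage 1: total draws C(14,2) = 91; favorable C(7,2) = 21; P = 3/13; answer 3/13
Stage 2: R1 = 3/13; threaded value p + q = 16; c = -21; cross terms: (-24*-20 - 10*-40)=880, (10*-32 - 19*-20)=60, (19*-21 - 26*-32)=433, (26*21 - 18*-21)=924, (18*-4 - 10*21)=-282, (10*-40 - -24*-4)=-496; twice the area = |1519| = 1519; area = 1519/2; boundary points = 2 + 3 + 1 + 2 + 1 + 2 = 11; strictly interior points = area - boundary/2 + 1 = 755; answer 755
Stage 3: R2 = 755; r = 4; total draws C(9,3) = 84; favorable C(5,3) = 10; P = 5/42; answer 5/42

5/42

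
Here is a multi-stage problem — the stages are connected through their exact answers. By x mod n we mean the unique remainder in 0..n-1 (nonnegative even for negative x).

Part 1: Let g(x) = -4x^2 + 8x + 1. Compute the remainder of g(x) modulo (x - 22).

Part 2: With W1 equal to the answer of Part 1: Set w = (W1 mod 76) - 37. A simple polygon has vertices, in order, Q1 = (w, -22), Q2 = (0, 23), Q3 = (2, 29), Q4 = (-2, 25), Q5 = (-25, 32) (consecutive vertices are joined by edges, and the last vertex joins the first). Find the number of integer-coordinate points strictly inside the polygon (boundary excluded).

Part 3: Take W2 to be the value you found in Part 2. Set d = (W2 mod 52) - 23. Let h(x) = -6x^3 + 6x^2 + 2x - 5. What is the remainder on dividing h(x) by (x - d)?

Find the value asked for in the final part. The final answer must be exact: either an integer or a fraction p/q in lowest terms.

Part 1: remainder = value at the root: -4*(22)^2 + 8*(22)^1 + 1 = (-1936) + (176) + (1) = -1759; answer -1759
Part 2: W1 = -1759; w = 28; cross terms: (28*23 - 0*-22)=644, (0*29 - 2*23)=-46, (2*25 - -2*29)=108, (-2*32 - -25*25)=561, (-25*-22 - 28*32)=-346; twice the area = |921| = 921; area = 921/2; boundary points = 1 + 2 + 4 + 1 + 1 = 9; strictly interior points = area - boundary/2 + 1 = 457; answer 457
Part 3: W2 = 457; d = 18; remainder = value at the root: -6*(18)^3 + 6*(18)^2 + 2*(18)^1 - 5 = (-34992) + (1944) + (36) + (-5) = -33017; answer -33017

-33017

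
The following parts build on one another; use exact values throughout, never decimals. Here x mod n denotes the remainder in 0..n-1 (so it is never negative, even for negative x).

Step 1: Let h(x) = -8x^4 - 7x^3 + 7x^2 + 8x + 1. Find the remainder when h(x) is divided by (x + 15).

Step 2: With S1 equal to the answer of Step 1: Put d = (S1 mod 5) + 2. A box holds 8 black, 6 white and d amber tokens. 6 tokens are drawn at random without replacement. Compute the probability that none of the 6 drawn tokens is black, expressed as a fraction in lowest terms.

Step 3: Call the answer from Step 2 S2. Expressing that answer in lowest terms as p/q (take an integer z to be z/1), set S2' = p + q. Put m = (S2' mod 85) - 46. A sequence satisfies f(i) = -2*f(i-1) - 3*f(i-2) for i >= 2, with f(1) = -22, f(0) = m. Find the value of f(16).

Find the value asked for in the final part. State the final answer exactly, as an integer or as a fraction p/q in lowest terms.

246950

Step 1: remainder = value at the root: -8*(-15)^4 - 7*(-15)^3 + 7*(-15)^2 + 8*(-15)^1 + 1 = (-405000) + (23625) + (1575) + (-120) + (1) = -379919; answer -379919
Step 2: S1 = -379919; d = 3; total draws C(17,6) = 12376; favorable C(9,6) = 84; P = 3/442; answer 3/442
Step 3: S2 = 3/442; threaded value p + q = 445; m = -26; f(2) = -2*(-22) - 3*(-26) = 122; iterating: f(2)=122, f(3)=-178, f(4)=-10, f(5)=554, f(6)=-1078, f(7)=494, f(8)=2246, f(9)=-5974, f(10)=5210, f(11)=7502, f(12)=-30634, f(13)=38762, f(14)=14378, f(15)=-145042, f(16)=246950; answer 246950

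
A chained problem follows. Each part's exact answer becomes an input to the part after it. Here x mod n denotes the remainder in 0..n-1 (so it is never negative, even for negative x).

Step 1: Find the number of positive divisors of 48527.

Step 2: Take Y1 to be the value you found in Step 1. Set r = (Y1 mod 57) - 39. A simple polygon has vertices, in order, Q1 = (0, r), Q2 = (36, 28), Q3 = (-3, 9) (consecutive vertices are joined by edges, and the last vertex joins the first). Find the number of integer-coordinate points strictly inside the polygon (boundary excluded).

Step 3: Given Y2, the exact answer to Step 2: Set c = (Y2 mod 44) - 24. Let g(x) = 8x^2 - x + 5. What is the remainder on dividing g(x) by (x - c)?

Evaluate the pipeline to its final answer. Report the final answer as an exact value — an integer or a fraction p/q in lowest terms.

Step 1: 48527 is prime, so its only divisors are 1 and 48527; count = 2; answer 2
Step 2: Y1 = 2; r = -37; cross terms: (0*28 - 36*-37)=1332, (36*9 - -3*28)=408, (-3*-37 - 0*9)=111; twice the area = |1851| = 1851; area = 1851/2; boundary points = 1 + 1 + 1 = 3; strictly interior points = area - boundary/2 + 1 = 925; answer 925
Step 3: Y2 = 925; c = -23; remainder = value at the root: 8*(-23)^2 - 1*(-23)^1 + 5 = (4232) + (23) + (5) = 4260; answer 4260

4260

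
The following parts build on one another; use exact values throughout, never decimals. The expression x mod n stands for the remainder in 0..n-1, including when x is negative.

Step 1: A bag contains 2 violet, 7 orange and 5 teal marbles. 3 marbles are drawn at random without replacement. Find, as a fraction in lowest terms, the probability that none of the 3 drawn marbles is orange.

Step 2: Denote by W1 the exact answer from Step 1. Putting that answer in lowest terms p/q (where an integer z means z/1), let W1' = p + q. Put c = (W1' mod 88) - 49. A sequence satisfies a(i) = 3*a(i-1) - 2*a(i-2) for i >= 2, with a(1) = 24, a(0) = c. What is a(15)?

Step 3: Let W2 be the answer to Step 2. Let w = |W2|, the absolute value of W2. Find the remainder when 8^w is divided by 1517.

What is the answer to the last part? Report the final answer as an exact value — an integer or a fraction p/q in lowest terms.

1

Step 1: total draws C(14,3) = 364; favorable C(7,3) = 35; P = 5/52; answer 5/52
Step 2: W1 = 5/52; threaded value p + q = 57; c = 8; a(2) = 3*(24) - 2*(8) = 56; iterating: a(2)=56, a(3)=120, a(4)=248, a(5)=504, a(6)=1016, a(7)=2040, a(8)=4088, a(9)=8184, a(10)=16376, a(11)=32760, a(12)=65528, a(13)=131064, a(14)=262136, a(15)=524280; answer 524280
Step 3: W2 = 524280; w = 524280; squarings mod 1517: 8^1=8, 8^2=64, 8^4=1062, 8^8=713, 8^16=174, 8^32=1453, 8^64=1062, 8^128=713, 8^256=174, 8^512=1453, 8^1024=1062, 8^2048=713, 8^4096=174, 8^8192=1453, 8^16384=1062, 8^32768=713, 8^65536=174, 8^131072=1453, 8^262144=1062; 8^524280 = 8^8 * 8^16 * 8^32 * 8^64 * 8^128 * 8^256 * 8^512 * 8^1024 * 8^2048 * 8^4096 * 8^8192 * 8^16384 * 8^32768 * 8^65536 * 8^131072 * 8^262144 = 1 (mod 1517); answer 1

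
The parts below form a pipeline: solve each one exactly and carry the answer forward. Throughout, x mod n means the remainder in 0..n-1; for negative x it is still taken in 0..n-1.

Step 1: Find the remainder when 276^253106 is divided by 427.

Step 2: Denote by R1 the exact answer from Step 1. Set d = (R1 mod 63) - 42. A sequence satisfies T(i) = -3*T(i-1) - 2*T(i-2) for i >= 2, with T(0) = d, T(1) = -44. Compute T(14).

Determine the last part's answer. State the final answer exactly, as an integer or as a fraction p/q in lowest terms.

Step 1: squarings mod 427: 276^1=276, 276^2=170, 276^4=291, 276^8=135, 276^16=291, 276^32=135, 276^64=291, 276^128=135, 276^256=291, 276^512=135, 276^1024=291, 276^2048=135, 276^4096=291, 276^8192=135, 276^16384=291, 276^32768=135, 276^65536=291, 276^131072=135; 276^253106 = 276^2 * 276^16 * 276^32 * 276^128 * 276^1024 * 276^2048 * 276^4096 * 276^16384 * 276^32768 * 276^65536 * 276^131072 = 170 (mod 427); answer 170
Step 2: R1 = 170; d = 2; T(2) = -3*(-44) - 2*(2) = 128; iterating: T(2)=128, T(3)=-296, T(4)=632, T(5)=-1304, T(6)=2648, T(7)=-5336, T(8)=10712, T(9)=-21464, T(10)=42968, T(11)=-85976, T(12)=171992, T(13)=-344024, T(14)=688088; answer 688088

688088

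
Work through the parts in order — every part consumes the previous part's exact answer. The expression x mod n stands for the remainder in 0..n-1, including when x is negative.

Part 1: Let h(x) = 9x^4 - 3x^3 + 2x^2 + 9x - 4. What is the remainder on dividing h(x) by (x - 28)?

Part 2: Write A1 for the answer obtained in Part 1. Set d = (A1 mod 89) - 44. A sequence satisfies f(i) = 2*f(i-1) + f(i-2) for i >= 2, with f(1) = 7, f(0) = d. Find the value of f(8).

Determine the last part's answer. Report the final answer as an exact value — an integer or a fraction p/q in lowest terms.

5560

Part 1: remainder = value at the root: 9*(28)^4 - 3*(28)^3 + 2*(28)^2 + 9*(28)^1 - 4 = (5531904) + (-65856) + (1568) + (252) + (-4) = 5467864; answer 5467864
Part 2: A1 = 5467864; d = 16; f(2) = 2*(7) + 1*(16) = 30; iterating: f(2)=30, f(3)=67, f(4)=164, f(5)=395, f(6)=954, f(7)=2303, f(8)=5560; answer 5560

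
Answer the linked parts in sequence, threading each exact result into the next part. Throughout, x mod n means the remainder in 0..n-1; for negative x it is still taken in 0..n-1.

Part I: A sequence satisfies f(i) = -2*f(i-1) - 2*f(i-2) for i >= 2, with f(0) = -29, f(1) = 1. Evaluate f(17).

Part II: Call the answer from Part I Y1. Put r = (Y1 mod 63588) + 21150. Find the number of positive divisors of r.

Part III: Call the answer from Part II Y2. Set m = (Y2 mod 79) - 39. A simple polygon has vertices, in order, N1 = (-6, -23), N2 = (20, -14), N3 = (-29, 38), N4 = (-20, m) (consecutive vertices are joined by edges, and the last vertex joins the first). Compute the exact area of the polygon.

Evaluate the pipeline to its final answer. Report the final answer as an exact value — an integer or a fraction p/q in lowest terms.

Part I: f(2) = -2*(1) - 2*(-29) = 56; iterating: f(2)=56, f(3)=-114, f(4)=116, f(5)=-4, f(6)=-224, f(7)=456, f(8)=-464, f(9)=16, f(10)=896, f(11)=-1824, f(12)=1856, f(13)=-64, f(14)=-3584, f(15)=7296, f(16)=-7424, f(17)=256; answer 256
Part II: Y1 = 256; r = 21406; 21406 = 2 * 7 * 11 * 139; number of divisors = (1+1) * (1+1) * (1+1) * (1+1) = 16; answer 16
Part III: Y2 = 16; m = -23; cross terms: (-6*-14 - 20*-23)=544, (20*38 - -29*-14)=354, (-29*-23 - -20*38)=1427, (-20*-23 - -6*-23)=322; twice the area = |2647| = 2647; area = 2647/2; answer 2647/2

2647/2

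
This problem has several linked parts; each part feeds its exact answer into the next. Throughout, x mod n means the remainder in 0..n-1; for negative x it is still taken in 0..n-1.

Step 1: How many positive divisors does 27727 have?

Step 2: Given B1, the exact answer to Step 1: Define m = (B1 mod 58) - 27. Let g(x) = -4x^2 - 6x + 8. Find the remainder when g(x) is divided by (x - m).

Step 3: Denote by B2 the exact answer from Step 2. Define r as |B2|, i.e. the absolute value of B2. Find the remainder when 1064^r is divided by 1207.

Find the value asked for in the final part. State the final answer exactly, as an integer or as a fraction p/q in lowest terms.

427

Step 1: 27727 = 7 * 17 * 233; number of divisors = (1+1) * (1+1) * (1+1) = 8; answer 8
Step 2: B1 = 8; m = -19; remainder = value at the root: -4*(-19)^2 - 6*(-19)^1 + 8 = (-1444) + (114) + (8) = -1322; answer -1322
Step 3: B2 = -1322; r = 1322; squarings mod 1207: 1064^1=1064, 1064^2=1137, 1064^4=72, 1064^8=356, 1064^16=1, 1064^32=1, 1064^64=1, 1064^128=1, 1064^256=1, 1064^512=1, 1064^1024=1; 1064^1322 = 1064^2 * 1064^8 * 1064^32 * 1064^256 * 1064^1024 = 427 (mod 1207); answer 427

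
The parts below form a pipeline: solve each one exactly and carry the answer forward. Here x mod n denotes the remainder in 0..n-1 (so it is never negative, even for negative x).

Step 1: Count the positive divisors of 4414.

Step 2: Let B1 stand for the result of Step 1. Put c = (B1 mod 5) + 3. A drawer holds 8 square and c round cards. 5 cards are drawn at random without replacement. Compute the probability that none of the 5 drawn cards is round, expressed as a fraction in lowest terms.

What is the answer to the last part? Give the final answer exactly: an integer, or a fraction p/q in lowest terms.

8/429

Step 1: 4414 = 2 * 2207; number of divisors = (1+1) * (1+1) = 4; answer 4
Step 2: B1 = 4; c = 7; total draws C(15,5) = 3003; favorable C(8,5) = 56; P = 8/429; answer 8/429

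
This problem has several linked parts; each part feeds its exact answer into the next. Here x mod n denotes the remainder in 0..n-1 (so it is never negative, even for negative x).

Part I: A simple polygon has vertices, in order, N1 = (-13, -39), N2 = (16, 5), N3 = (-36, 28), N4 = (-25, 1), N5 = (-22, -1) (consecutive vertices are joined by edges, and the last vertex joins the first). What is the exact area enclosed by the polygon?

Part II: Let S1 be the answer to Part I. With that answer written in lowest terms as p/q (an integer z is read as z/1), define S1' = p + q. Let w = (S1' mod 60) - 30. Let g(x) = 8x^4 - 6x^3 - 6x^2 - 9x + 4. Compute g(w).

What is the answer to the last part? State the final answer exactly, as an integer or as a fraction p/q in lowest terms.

Part I: cross terms: (-13*5 - 16*-39)=559, (16*28 - -36*5)=628, (-36*1 - -25*28)=664, (-25*-1 - -22*1)=47, (-22*-39 - -13*-1)=845; twice the area = |2743| = 2743; area = 2743/2; answer 2743/2
Part II: S1 = 2743/2; threaded value p + q = 2745; w = 15; 8*(15)^4 - 6*(15)^3 - 6*(15)^2 - 9*(15)^1 + 4 = (405000) + (-20250) + (-1350) + (-135) + (4) = 383269; answer 383269

383269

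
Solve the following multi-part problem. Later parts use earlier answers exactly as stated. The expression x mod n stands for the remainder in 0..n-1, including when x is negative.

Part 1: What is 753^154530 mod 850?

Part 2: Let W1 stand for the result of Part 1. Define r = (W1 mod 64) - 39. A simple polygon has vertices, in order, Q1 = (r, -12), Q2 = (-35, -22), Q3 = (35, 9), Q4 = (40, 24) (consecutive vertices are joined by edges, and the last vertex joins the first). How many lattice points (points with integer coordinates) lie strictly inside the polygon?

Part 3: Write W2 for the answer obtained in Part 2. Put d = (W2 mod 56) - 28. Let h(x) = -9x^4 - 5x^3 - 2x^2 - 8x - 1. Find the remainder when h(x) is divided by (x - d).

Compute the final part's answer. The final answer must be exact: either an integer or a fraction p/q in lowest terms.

-2458609

Part 1: squarings mod 850: 753^1=753, 753^2=59, 753^4=81, 753^8=611, 753^16=171, 753^32=341, 753^64=681, 753^128=511, 753^256=171, 753^512=341, 753^1024=681, 753^2048=511, 753^4096=171, 753^8192=341, 753^16384=681, 753^32768=511, 753^65536=171, 753^131072=341; 753^154530 = 753^2 * 753^32 * 753^128 * 753^256 * 753^512 * 753^2048 * 753^4096 * 753^16384 * 753^131072 = 399 (mod 850); answer 399
Part 2: W1 = 399; r = -24; cross terms: (-24*-22 - -35*-12)=108, (-35*9 - 35*-22)=455, (35*24 - 40*9)=480, (40*-12 - -24*24)=96; twice the area = |1139| = 1139; area = 1139/2; boundary points = 1 + 1 + 5 + 4 = 11; strictly interior points = area - boundary/2 + 1 = 565; answer 565
Part 3: W2 = 565; d = -23; remainder = value at the root: -9*(-23)^4 - 5*(-23)^3 - 2*(-23)^2 - 8*(-23)^1 - 1 = (-2518569) + (60835) + (-1058) + (184) + (-1) = -2458609; answer -2458609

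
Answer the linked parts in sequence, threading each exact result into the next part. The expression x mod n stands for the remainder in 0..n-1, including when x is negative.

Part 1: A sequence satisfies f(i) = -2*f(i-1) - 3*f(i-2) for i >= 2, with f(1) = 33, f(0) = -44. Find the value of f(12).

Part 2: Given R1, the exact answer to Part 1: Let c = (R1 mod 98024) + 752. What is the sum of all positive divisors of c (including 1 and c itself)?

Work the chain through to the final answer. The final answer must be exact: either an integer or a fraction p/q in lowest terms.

Part 1: f(2) = -2*(33) - 3*(-44) = 66; iterating: f(2)=66, f(3)=-231, f(4)=264, f(5)=165, f(6)=-1122, f(7)=1749, f(8)=-132, f(9)=-4983, f(10)=10362, f(11)=-5775, f(12)=-19536; answer -19536
Part 2: R1 = -19536; c = 79240; 79240 = 2^3 * 5 * 7 * 283; sigma = (1 + 2 + 4 + 8) * (1 + 5) * (1 + 7) * (1 + 283) = 15 * 6 * 8 * 284 = 204480; answer 204480

204480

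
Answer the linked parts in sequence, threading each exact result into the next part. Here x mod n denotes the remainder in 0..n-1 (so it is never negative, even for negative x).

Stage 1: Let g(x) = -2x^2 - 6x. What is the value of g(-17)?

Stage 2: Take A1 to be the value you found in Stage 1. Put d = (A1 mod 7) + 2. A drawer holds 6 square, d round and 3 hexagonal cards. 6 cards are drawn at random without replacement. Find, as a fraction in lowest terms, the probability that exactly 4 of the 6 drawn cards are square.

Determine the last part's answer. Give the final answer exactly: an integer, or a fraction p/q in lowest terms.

25/77

Stage 1: -2*(-17)^2 - 6*(-17)^1 = (-578) + (102) = -476; answer -476
Stage 2: A1 = -476; d = 2; total draws C(11,6) = 462; favorable C(6,4)*C(5,2) = 150; P = 25/77; answer 25/77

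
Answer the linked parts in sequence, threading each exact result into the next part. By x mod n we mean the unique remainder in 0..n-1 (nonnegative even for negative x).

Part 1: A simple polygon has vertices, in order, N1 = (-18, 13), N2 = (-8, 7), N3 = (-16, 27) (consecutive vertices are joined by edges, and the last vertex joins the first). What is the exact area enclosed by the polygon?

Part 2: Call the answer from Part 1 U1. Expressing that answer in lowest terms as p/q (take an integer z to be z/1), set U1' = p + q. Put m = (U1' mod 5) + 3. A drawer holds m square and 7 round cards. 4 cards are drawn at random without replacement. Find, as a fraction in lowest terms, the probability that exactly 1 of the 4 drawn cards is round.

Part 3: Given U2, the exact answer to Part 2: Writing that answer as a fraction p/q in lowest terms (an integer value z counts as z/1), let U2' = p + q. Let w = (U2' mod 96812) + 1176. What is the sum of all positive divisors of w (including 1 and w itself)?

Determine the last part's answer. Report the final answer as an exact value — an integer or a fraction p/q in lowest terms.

Part 1: cross terms: (-18*7 - -8*13)=-22, (-8*27 - -16*7)=-104, (-16*13 - -18*27)=278; twice the area = |152| = 152; area = 76; answer 76
Part 2: U1 = 76; threaded value p + q = 77; m = 5; total draws C(12,4) = 495; favorable C(7,1)*C(5,3) = 70; P = 14/99; answer 14/99
Part 3: U2 = 14/99; threaded value p + q = 113; w = 1289; 1289 is prime, so its only divisors are 1 and 1289; sigma = 1 + 1289 = 1290; answer 1290

1290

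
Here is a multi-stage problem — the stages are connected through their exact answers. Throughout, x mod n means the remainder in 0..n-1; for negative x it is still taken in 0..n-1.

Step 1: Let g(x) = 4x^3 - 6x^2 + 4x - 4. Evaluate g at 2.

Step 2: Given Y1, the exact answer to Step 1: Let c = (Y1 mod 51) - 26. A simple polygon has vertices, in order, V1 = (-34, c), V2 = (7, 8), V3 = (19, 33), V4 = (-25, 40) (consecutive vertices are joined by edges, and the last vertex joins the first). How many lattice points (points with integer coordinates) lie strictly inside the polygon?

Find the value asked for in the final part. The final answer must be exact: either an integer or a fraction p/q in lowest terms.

1595

Step 1: 4*(2)^3 - 6*(2)^2 + 4*(2)^1 - 4 = (32) + (-24) + (8) + (-4) = 12; answer 12
Step 2: Y1 = 12; c = -14; cross terms: (-34*8 - 7*-14)=-174, (7*33 - 19*8)=79, (19*40 - -25*33)=1585, (-25*-14 - -34*40)=1710; twice the area = |3200| = 3200; area = 1600; boundary points = 1 + 1 + 1 + 9 = 12; strictly interior points = area - boundary/2 + 1 = 1595; answer 1595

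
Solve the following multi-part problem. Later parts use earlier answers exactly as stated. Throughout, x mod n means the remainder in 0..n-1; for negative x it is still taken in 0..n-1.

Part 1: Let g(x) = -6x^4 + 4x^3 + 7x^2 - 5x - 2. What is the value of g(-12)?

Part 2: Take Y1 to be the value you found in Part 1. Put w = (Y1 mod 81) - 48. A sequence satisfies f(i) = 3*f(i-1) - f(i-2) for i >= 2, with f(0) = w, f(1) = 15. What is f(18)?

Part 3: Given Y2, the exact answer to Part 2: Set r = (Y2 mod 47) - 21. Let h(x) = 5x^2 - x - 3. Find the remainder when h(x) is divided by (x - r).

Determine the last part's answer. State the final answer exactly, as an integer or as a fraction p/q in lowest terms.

Part 1: -6*(-12)^4 + 4*(-12)^3 + 7*(-12)^2 - 5*(-12)^1 - 2 = (-124416) + (-6912) + (1008) + (60) + (-2) = -130262; answer -130262
Part 2: Y1 = -130262; w = 19; f(2) = 3*(15) - 1*(19) = 26; iterating: f(2)=26, f(3)=63, f(4)=163, f(5)=426, f(6)=1115, f(7)=2919, f(8)=7642, f(9)=20007, f(10)=52379, f(11)=137130, f(12)=359011, f(13)=939903, f(14)=2460698, f(15)=6442191, f(16)=16865875, f(17)=44155434, f(18)=115600427; answer 115600427
Part 3: Y2 = 115600427; r = 5; remainder = value at the root: 5*(5)^2 - 1*(5)^1 - 3 = (125) + (-5) + (-3) = 117; answer 117

117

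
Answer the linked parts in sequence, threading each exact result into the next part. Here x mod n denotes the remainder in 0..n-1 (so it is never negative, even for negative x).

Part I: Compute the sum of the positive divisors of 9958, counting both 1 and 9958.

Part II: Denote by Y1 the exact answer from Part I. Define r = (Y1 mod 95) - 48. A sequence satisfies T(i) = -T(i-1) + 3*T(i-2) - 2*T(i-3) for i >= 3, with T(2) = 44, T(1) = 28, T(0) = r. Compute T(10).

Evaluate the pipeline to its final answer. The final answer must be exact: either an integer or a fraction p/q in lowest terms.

Part I: 9958 = 2 * 13 * 383; sigma = (1 + 2) * (1 + 13) * (1 + 383) = 3 * 14 * 384 = 16128; answer 16128
Part II: Y1 = 16128; r = 25; T(3) = -1*(44) + 3*(28) - 2*(25) = -10; iterating: T(3)=-10, T(4)=86, T(5)=-204, T(6)=482, T(7)=-1266, T(8)=3120, T(9)=-7882, T(10)=19774; answer 19774

19774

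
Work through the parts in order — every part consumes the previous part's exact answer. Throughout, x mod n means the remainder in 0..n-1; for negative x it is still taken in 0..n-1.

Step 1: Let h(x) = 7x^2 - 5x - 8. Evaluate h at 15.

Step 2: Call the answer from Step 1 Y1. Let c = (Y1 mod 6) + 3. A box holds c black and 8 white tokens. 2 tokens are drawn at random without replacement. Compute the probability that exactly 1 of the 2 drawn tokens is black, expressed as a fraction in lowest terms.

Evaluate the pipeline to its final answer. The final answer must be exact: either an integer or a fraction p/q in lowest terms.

8/15

Step 1: 7*(15)^2 - 5*(15)^1 - 8 = (1575) + (-75) + (-8) = 1492; answer 1492
Step 2: Y1 = 1492; c = 7; total draws C(15,2) = 105; favorable C(7,1)*C(8,1) = 56; P = 8/15; answer 8/15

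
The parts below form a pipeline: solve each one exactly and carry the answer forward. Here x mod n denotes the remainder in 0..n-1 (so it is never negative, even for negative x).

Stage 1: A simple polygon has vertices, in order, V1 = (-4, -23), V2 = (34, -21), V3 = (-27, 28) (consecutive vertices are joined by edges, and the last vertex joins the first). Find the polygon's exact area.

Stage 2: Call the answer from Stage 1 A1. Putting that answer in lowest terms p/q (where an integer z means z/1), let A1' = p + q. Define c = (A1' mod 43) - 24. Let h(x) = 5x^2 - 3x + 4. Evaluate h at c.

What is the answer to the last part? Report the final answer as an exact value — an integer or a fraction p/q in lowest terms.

Stage 1: cross terms: (-4*-21 - 34*-23)=866, (34*28 - -27*-21)=385, (-27*-23 - -4*28)=733; twice the area = |1984| = 1984; area = 992; answer 992
Stage 2: A1 = 992; threaded value p + q = 993; c = -20; 5*(-20)^2 - 3*(-20)^1 + 4 = (2000) + (60) + (4) = 2064; answer 2064

2064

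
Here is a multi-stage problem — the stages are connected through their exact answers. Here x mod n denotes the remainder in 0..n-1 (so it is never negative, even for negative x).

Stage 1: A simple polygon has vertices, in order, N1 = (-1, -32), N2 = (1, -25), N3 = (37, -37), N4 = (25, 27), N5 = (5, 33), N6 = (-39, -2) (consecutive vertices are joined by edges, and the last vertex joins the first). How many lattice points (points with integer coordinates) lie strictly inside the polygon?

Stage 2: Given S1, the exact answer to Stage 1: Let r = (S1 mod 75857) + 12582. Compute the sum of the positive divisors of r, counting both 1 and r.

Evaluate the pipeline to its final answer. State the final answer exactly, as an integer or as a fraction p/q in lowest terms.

16828

Stage 1: cross terms: (-1*-25 - 1*-32)=57, (1*-37 - 37*-25)=888, (37*27 - 25*-37)=1924, (25*33 - 5*27)=690, (5*-2 - -39*33)=1277, (-39*-32 - -1*-2)=1246; twice the area = |6082| = 6082; area = 3041; boundary points = 1 + 12 + 4 + 2 + 1 + 2 = 22; strictly interior points = area - boundary/2 + 1 = 3031; answer 3031
Stage 2: S1 = 3031; r = 15613; 15613 = 13 * 1201; sigma = (1 + 13) * (1 + 1201) = 14 * 1202 = 16828; answer 16828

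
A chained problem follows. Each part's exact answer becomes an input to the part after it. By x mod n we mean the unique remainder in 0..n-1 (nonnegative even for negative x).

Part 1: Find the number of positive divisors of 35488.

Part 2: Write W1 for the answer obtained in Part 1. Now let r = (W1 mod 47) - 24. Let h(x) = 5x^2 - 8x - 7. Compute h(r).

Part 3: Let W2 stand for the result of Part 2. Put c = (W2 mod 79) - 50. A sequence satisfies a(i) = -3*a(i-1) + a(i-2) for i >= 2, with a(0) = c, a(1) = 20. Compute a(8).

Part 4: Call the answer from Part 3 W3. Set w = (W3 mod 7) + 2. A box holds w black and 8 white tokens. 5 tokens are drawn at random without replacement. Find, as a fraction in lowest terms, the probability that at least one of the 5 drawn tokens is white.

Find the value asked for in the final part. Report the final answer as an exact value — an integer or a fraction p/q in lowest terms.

1286/1287

Part 1: 35488 = 2^5 * 1109; number of divisors = (5+1) * (1+1) = 12; answer 12
Part 2: W1 = 12; r = -12; 5*(-12)^2 - 8*(-12)^1 - 7 = (720) + (96) + (-7) = 809; answer 809
Part 3: W2 = 809; c = -31; a(2) = -3*(20) + 1*(-31) = -91; iterating: a(2)=-91, a(3)=293, a(4)=-970, a(5)=3203, a(6)=-10579, a(7)=34940, a(8)=-115399; answer -115399
Part 4: W3 = -115399; w = 5; total draws C(13,5) = 1287; complement C(5,5) = 1; favorable 1287 - 1 = 1286; P = 1286/1287; answer 1286/1287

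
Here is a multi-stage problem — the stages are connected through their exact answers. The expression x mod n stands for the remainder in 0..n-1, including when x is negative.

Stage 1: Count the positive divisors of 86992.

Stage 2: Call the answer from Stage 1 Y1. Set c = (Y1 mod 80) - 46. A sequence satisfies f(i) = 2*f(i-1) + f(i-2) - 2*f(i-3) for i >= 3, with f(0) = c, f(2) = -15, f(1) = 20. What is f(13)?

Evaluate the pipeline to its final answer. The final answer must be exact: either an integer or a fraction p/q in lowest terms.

57350

Stage 1: 86992 = 2^4 * 5437; number of divisors = (4+1) * (1+1) = 10; answer 10
Stage 2: Y1 = 10; c = -36; f(3) = 2*(-15) + 1*(20) - 2*(-36) = 62; iterating: f(3)=62, f(4)=69, f(5)=230, f(6)=405, f(7)=902, f(8)=1749, f(9)=3590, f(10)=7125, f(11)=14342, f(12)=28629, f(13)=57350; answer 57350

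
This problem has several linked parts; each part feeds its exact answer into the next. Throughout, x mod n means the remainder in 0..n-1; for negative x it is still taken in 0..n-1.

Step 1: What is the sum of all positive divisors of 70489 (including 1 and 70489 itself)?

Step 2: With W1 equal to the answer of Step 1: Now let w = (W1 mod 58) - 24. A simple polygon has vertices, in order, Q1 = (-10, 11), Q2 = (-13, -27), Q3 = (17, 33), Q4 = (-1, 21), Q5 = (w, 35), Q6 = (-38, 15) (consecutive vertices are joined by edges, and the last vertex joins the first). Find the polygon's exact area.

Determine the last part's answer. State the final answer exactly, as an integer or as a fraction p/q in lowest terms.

942

Step 1: 70489 is prime, so its only divisors are 1 and 70489; sigma = 1 + 70489 = 70490; answer 70490
Step 2: W1 = 70490; w = -4; cross terms: (-10*-27 - -13*11)=413, (-13*33 - 17*-27)=30, (17*21 - -1*33)=390, (-1*35 - -4*21)=49, (-4*15 - -38*35)=1270, (-38*11 - -10*15)=-268; twice the area = |1884| = 1884; area = 942; answer 942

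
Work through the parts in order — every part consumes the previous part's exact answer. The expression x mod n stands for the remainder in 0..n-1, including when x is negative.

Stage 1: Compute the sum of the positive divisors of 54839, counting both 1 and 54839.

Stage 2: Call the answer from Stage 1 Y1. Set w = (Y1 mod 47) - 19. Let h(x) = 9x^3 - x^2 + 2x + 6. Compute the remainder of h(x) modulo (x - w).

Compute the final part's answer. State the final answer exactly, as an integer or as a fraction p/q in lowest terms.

Stage 1: 54839 = 29 * 31 * 61; sigma = (1 + 29) * (1 + 31) * (1 + 61) = 30 * 32 * 62 = 59520; answer 59520
Stage 2: Y1 = 59520; w = -1; remainder = value at the root: 9*(-1)^3 - 1*(-1)^2 + 2*(-1)^1 + 6 = (-9) + (-1) + (-2) + (6) = -6; answer -6

-6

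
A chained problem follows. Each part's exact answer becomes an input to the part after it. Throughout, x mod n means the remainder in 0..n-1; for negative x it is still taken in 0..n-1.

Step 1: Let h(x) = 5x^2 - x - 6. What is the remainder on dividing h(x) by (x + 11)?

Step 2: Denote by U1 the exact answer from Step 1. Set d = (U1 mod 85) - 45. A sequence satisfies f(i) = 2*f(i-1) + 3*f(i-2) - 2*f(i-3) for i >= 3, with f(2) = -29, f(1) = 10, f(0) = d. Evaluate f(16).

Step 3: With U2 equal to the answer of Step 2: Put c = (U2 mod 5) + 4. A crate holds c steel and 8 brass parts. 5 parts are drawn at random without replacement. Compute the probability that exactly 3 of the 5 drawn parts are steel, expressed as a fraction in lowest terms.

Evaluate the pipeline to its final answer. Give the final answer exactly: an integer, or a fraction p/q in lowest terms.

14/39

Step 1: remainder = value at the root: 5*(-11)^2 - 1*(-11)^1 - 6 = (605) + (11) + (-6) = 610; answer 610
Step 2: U1 = 610; d = -30; f(3) = 2*(-29) + 3*(10) - 2*(-30) = 32; iterating: f(3)=32, f(4)=-43, f(5)=68, f(6)=-57, f(7)=176, f(8)=45, f(9)=732, f(10)=1247, f(11)=4600, f(12)=11477, f(13)=34260, f(14)=93751, f(15)=267328, f(16)=747389; answer 747389
Step 3: U2 = 747389; c = 8; total draws C(16,5) = 4368; favorable C(8,3)*C(8,2) = 1568; P = 14/39; answer 14/39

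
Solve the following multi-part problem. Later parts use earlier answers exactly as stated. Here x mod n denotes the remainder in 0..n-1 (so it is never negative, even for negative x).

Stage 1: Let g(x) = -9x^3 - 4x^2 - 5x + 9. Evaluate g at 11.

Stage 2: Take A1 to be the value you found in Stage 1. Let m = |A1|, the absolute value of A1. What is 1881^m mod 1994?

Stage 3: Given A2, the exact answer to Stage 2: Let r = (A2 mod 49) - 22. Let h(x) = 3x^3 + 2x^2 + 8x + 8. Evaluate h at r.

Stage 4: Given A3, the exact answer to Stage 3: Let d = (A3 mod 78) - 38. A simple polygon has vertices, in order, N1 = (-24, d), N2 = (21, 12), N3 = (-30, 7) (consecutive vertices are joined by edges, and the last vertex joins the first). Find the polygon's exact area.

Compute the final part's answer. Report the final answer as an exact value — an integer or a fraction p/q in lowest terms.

1713/2

Stage 1: -9*(11)^3 - 4*(11)^2 - 5*(11)^1 + 9 = (-11979) + (-484) + (-55) + (9) = -12509; answer -12509
Stage 2: A1 = -12509; m = 12509; squarings mod 1994: 1881^1=1881, 1881^2=805, 1881^4=1969, 1881^8=625, 1881^16=1795, 1881^32=1715, 1881^64=75, 1881^128=1637, 1881^256=1827, 1881^512=1967, 1881^1024=729, 1881^2048=1037, 1881^4096=603, 1881^8192=701; 1881^12509 = 1881^1 * 1881^4 * 1881^8 * 1881^16 * 1881^64 * 1881^128 * 1881^4096 * 1881^8192 = 547 (mod 1994); answer 547
Stage 3: A2 = 547; r = -14; 3*(-14)^3 + 2*(-14)^2 + 8*(-14)^1 + 8 = (-8232) + (392) + (-112) + (8) = -7944; answer -7944
Stage 4: A3 = -7944; d = -26; cross terms: (-24*12 - 21*-26)=258, (21*7 - -30*12)=507, (-30*-26 - -24*7)=948; twice the area = |1713| = 1713; area = 1713/2; answer 1713/2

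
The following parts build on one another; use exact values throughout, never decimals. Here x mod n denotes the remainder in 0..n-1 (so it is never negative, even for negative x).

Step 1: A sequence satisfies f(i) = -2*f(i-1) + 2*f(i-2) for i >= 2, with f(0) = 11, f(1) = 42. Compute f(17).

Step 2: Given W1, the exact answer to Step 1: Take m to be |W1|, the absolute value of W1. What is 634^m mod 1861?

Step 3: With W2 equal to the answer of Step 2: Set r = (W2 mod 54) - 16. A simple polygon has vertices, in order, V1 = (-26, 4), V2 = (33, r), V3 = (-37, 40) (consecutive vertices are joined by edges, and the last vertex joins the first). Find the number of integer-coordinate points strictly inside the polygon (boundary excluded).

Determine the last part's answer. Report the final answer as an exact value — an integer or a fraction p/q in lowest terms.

Step 1: f(2) = -2*(42) + 2*(11) = -62; iterating: f(2)=-62, f(3)=208, f(4)=-540, f(5)=1496, f(6)=-4072, f(7)=11136, f(8)=-30416, f(9)=83104, f(10)=-227040, f(11)=620288, f(12)=-1694656, f(13)=4629888, f(14)=-12649088, f(15)=34557952, f(16)=-94414080, f(17)=257944064; answer 257944064
Step 2: W1 = 257944064; m = 257944064; squarings mod 1861: 634^1=634, 634^2=1841, 634^4=400, 634^8=1815, 634^16=255, 634^32=1751, 634^64=934, 634^128=1408, 634^256=499, 634^512=1488, 634^1024=1415, 634^2048=1650, 634^4096=1718, 634^8192=1839, 634^16384=484, 634^32768=1631, 634^65536=792, 634^131072=107, 634^262144=283, 634^524288=66, 634^1048576=634, 634^2097152=1841, 634^4194304=400, 634^8388608=1815, 634^16777216=255, 634^33554432=1751, 634^67108864=934, 634^134217728=1408; 634^257944064 = 634^512 * 634^2048 * 634^8192 * 634^16384 * 634^32768 * 634^65536 * 634^131072 * 634^262144 * 634^524288 * 634^1048576 * 634^4194304 * 634^16777216 * 634^33554432 * 634^67108864 * 634^134217728 = 73 (mod 1861); answer 73
Step 3: W2 = 73; r = 3; cross terms: (-26*3 - 33*4)=-210, (33*40 - -37*3)=1431, (-37*4 - -26*40)=892; twice the area = |2113| = 2113; area = 2113/2; boundary points = 1 + 1 + 1 = 3; strictly interior points = area - boundary/2 + 1 = 1056; answer 1056

1056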